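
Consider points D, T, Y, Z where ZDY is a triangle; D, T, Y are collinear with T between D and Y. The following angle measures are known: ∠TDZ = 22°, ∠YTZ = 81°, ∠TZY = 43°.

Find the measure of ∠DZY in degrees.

1. ∠YDZ = 22°  [T on ray DY]
2. ∠TYZ = 56°  [△ZTY]
3. ∠DYZ = 56°  [T on ray YD]
4. ∠DZY = 102°  [△ZDY]

∠DZY = 102°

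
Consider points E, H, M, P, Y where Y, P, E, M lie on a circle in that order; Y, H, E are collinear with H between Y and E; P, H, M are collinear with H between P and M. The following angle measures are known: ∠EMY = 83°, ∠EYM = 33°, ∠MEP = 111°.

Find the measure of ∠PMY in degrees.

1. ∠MEY = 64°  [△YEM]
2. ∠MYP = 69°  [cyclic YPEM, opposite ∠Y+∠E]
3. ∠MPY = 64°  [same arc YM]
4. ∠PMY = 47°  [△YPM]

∠PMY = 47°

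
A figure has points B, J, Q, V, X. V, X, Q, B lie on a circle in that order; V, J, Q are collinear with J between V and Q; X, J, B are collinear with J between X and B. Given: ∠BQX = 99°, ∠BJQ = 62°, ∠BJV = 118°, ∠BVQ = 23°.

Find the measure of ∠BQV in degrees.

∠BQV = 60°

1. ∠BVX = 81°  [cyclic VXQB, opposite ∠V+∠Q]
2. ∠VBX = 39°  [△VJB]
3. ∠BXV = 60°  [△VXB]
4. ∠BQV = 60°  [same arc VB]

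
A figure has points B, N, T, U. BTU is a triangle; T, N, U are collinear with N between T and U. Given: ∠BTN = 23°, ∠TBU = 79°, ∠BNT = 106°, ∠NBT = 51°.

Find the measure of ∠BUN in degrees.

1. ∠BTU = 23°  [N on ray TU]
2. ∠BUT = 78°  [△BTU]
3. ∠BUN = 78°  [N on ray UT]

∠BUN = 78°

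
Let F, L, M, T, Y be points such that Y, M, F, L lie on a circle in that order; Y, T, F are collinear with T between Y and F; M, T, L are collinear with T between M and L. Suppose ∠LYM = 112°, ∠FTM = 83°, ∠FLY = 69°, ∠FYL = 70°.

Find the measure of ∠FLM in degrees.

1. ∠LFM = 68°  [cyclic YMFL, opposite ∠Y+∠F]
2. ∠FML = 70°  [same arc FL]
3. ∠FLM = 42°  [△MFL]

∠FLM = 42°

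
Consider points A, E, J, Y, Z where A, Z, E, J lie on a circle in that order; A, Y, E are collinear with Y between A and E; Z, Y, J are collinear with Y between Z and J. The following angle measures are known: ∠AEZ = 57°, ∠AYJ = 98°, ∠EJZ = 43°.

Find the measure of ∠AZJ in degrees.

1. ∠EYZ = 98°  [vertical angles at Y]
2. ∠EAZ = 43°  [same arc ZE]
3. ∠AYZ = 82°  [linear pair at Y on AE]
4. ∠AZJ = 55°  [△AYZ]

∠AZJ = 55°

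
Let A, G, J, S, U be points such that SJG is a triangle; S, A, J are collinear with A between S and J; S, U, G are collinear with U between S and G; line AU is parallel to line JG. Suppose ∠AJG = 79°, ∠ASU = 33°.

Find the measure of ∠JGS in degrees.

1. ∠GJS = 79°  [A on ray JS]
2. ∠GSJ = 33°  [A on SJ, U on SG]
3. ∠JGS = 68°  [△SJG]

∠JGS = 68°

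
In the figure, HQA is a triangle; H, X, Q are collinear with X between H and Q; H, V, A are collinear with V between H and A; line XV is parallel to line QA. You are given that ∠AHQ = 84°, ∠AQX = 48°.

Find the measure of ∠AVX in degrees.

∠AVX = 132°

1. ∠AQH = 48°  [X on ray QH]
2. ∠HAQ = 48°  [△HQA]
3. ∠HVX = 48°  [XV∥QA, corresponding at V]
4. ∠AVX = 132°  [linear pair at V on HA]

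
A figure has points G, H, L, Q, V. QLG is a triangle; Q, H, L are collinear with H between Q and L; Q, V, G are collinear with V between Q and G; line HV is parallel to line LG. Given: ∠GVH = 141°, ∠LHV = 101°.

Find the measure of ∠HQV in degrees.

∠HQV = 62°

1. ∠HVQ = 39°  [linear pair at V on QG]
2. ∠QHV = 79°  [linear pair at H on QL]
3. ∠HQV = 62°  [△QHV]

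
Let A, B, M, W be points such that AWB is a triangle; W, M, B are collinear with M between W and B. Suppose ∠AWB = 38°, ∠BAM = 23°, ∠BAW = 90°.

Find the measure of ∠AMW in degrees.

1. ∠ABW = 52°  [△AWB]
2. ∠ABM = 52°  [M on ray BW]
3. ∠AMB = 105°  [△AMB]
4. ∠AMW = 75°  [linear pair at M on WB]

∠AMW = 75°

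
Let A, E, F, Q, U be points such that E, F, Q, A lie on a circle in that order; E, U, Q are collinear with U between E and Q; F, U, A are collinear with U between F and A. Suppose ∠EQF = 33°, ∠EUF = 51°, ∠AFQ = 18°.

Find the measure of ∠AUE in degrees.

1. ∠EAF = 33°  [same arc EF]
2. ∠AEQ = 18°  [same arc QA]
3. ∠AUE = 129°  [△EUA]

∠AUE = 129°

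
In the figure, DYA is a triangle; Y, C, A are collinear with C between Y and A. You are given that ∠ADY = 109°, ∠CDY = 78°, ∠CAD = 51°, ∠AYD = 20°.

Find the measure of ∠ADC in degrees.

1. ∠CYD = 20°  [C on ray YA]
2. ∠DCY = 82°  [△DYC]
3. ∠ACD = 98°  [linear pair at C on YA]
4. ∠ADC = 31°  [△DCA]

∠ADC = 31°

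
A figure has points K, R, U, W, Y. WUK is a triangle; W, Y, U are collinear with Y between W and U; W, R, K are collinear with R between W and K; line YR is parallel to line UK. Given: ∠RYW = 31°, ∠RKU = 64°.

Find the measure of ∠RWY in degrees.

∠RWY = 85°

1. ∠KUW = 31°  [YR∥UK, corresponding at Y]
2. ∠UKW = 64°  [R on ray KW]
3. ∠KWU = 85°  [△WUK]
4. ∠RWY = 85°  [Y on WU, R on WK]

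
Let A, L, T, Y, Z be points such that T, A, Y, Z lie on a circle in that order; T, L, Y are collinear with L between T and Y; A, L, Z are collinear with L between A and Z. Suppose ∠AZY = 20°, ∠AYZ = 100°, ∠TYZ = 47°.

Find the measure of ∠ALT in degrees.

1. ∠ATY = 20°  [same arc AY]
2. ∠TAZ = 47°  [same arc TZ]
3. ∠ALT = 113°  [△TLA]

∠ALT = 113°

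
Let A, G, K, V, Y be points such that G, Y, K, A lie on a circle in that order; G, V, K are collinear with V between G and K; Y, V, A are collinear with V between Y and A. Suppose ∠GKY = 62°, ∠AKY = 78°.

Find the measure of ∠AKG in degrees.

1. ∠GAY = 62°  [same arc GY]
2. ∠AGY = 102°  [cyclic GYKA, opposite ∠G+∠K]
3. ∠AYG = 16°  [△GYA]
4. ∠AKG = 16°  [same arc GA]

∠AKG = 16°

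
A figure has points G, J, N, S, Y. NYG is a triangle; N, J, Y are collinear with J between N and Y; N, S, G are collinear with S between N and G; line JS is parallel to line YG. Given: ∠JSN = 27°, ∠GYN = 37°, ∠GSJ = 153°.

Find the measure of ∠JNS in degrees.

∠JNS = 116°

1. ∠NGY = 27°  [JS∥YG, corresponding at S]
2. ∠GNY = 116°  [△NYG]
3. ∠JNS = 116°  [J on NY, S on NG]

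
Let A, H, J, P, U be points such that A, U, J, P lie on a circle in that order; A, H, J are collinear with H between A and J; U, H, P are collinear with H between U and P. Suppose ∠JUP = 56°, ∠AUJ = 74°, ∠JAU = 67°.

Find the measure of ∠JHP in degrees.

1. ∠JAP = 56°  [same arc JP]
2. ∠APJ = 106°  [cyclic AUJP, opposite ∠U+∠P]
3. ∠JPU = 67°  [same arc UJ]
4. ∠AJP = 18°  [△AJP]
5. ∠JHP = 95°  [△JHP]

∠JHP = 95°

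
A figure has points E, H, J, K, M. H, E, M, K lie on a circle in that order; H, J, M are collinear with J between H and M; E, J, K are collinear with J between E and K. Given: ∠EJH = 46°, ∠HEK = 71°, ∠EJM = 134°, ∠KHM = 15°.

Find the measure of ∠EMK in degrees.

∠EMK = 102°

1. ∠KJM = 46°  [vertical angles at J]
2. ∠HMK = 71°  [same arc HK]
3. ∠KEM = 15°  [same arc MK]
4. ∠EKM = 63°  [△MJK]
5. ∠EMK = 102°  [△EMK]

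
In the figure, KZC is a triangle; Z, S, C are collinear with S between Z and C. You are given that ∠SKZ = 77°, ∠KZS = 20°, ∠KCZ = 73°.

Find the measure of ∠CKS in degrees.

1. ∠KSZ = 83°  [△KZS]
2. ∠KCS = 73°  [S on ray CZ]
3. ∠CSK = 97°  [linear pair at S on ZC]
4. ∠CKS = 10°  [△KSC]

∠CKS = 10°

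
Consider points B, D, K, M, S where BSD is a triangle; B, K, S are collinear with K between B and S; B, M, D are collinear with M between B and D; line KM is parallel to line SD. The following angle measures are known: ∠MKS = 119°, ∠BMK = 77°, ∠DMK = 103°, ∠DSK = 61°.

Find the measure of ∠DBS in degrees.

∠DBS = 42°

1. ∠BKM = 61°  [linear pair at K on BS]
2. ∠KBM = 42°  [△BKM]
3. ∠DBS = 42°  [K on BS, M on BD]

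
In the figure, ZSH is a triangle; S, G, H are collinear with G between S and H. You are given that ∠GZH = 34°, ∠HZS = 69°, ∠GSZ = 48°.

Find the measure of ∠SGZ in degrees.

1. ∠HSZ = 48°  [G on ray SH]
2. ∠SHZ = 63°  [△ZSH]
3. ∠GHZ = 63°  [G on ray HS]
4. ∠HGZ = 83°  [△ZGH]
5. ∠SGZ = 97°  [linear pair at G on SH]

∠SGZ = 97°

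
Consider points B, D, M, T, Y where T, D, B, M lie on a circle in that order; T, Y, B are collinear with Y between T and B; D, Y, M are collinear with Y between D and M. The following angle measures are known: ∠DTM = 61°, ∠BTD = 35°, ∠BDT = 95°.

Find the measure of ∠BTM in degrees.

1. ∠DBM = 119°  [cyclic TDBM, opposite ∠T+∠B]
2. ∠BMD = 35°  [same arc DB]
3. ∠BDM = 26°  [△DBM]
4. ∠BTM = 26°  [same arc BM]

∠BTM = 26°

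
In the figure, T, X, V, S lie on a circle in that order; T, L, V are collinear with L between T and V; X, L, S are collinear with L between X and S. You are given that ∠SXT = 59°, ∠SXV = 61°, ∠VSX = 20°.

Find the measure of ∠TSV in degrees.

∠TSV = 60°

1. ∠SVT = 59°  [same arc TS]
2. ∠STV = 61°  [same arc VS]
3. ∠TSV = 60°  [△TVS]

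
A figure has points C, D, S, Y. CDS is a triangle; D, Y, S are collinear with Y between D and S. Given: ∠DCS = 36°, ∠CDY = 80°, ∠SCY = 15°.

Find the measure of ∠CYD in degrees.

1. ∠CDS = 80°  [Y on ray DS]
2. ∠CSD = 64°  [△CDS]
3. ∠CSY = 64°  [Y on ray SD]
4. ∠CYS = 101°  [△CYS]
5. ∠CYD = 79°  [linear pair at Y on DS]

∠CYD = 79°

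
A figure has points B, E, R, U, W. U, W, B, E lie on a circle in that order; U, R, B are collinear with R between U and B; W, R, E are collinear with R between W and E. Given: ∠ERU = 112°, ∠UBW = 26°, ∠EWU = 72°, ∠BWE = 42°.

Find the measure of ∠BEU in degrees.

∠BEU = 66°

1. ∠EBU = 72°  [same arc UE]
2. ∠BUE = 42°  [same arc BE]
3. ∠BEU = 66°  [△UBE]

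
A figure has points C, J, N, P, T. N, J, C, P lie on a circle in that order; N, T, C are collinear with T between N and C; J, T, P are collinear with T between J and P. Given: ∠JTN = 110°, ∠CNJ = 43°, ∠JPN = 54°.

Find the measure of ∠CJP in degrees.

∠CJP = 56°

1. ∠CTJ = 70°  [linear pair at T on NC]
2. ∠JCN = 54°  [same arc NJ]
3. ∠CJP = 56°  [△JTC]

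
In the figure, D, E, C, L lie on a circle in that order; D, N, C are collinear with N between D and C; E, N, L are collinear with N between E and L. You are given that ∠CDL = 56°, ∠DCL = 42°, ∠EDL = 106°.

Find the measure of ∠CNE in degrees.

1. ∠CEL = 56°  [same arc CL]
2. ∠DEL = 42°  [same arc DL]
3. ∠DLE = 32°  [△DEL]
4. ∠DCE = 32°  [same arc DE]
5. ∠CNE = 92°  [△ENC]

∠CNE = 92°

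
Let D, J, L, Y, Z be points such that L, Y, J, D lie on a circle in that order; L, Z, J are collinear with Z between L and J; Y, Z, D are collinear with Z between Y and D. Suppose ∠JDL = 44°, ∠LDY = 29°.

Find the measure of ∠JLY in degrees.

1. ∠JYL = 136°  [cyclic LYJD, opposite ∠Y+∠D]
2. ∠LJY = 29°  [same arc LY]
3. ∠JLY = 15°  [△LYJ]

∠JLY = 15°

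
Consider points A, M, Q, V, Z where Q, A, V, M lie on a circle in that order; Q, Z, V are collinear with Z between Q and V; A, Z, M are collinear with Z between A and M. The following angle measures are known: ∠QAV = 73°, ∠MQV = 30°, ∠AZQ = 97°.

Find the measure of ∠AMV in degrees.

∠AMV = 40°

1. ∠QMV = 107°  [cyclic QAVM, opposite ∠A+∠M]
2. ∠MVQ = 43°  [△QVM]
3. ∠MZV = 97°  [vertical angles at Z]
4. ∠AMV = 40°  [△VZM]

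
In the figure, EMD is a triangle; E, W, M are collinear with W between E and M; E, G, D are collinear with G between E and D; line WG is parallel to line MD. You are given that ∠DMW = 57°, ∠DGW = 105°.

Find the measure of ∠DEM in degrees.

1. ∠DME = 57°  [W on ray ME]
2. ∠EGW = 75°  [linear pair at G on ED]
3. ∠EWG = 57°  [WG∥MD, corresponding at W]
4. ∠GEW = 48°  [△EWG]
5. ∠DEM = 48°  [W on EM, G on ED]

∠DEM = 48°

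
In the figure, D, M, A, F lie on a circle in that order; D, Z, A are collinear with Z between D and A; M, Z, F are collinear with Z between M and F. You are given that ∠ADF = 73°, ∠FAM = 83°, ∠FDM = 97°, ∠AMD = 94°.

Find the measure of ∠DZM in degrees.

∠DZM = 135°

1. ∠AMF = 73°  [same arc AF]
2. ∠AFM = 24°  [△MAF]
3. ∠AFD = 86°  [cyclic DMAF, opposite ∠M+∠F]
4. ∠ADM = 24°  [same arc MA]
5. ∠DAF = 21°  [△DAF]
6. ∠DMF = 21°  [same arc DF]
7. ∠DZM = 135°  [△DZM]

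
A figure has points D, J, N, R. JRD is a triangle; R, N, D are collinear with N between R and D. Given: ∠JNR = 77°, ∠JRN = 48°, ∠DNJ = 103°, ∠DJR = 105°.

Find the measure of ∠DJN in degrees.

1. ∠DRJ = 48°  [N on ray RD]
2. ∠JDR = 27°  [△JRD]
3. ∠JDN = 27°  [N on ray DR]
4. ∠DJN = 50°  [△JND]

∠DJN = 50°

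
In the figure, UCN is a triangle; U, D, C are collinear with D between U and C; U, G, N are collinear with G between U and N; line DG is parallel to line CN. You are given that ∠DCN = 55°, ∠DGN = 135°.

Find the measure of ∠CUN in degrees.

∠CUN = 80°

1. ∠NCU = 55°  [D on ray CU]
2. ∠DGU = 45°  [linear pair at G on UN]
3. ∠GDU = 55°  [DG∥CN, corresponding at D]
4. ∠DUG = 80°  [△UDG]
5. ∠CUN = 80°  [D on UC, G on UN]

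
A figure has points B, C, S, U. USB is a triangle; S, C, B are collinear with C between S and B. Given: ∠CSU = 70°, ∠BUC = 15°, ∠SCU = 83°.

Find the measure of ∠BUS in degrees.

∠BUS = 42°

1. ∠BSU = 70°  [C on ray SB]
2. ∠BCU = 97°  [linear pair at C on SB]
3. ∠CBU = 68°  [△UCB]
4. ∠SBU = 68°  [C on ray BS]
5. ∠BUS = 42°  [△USB]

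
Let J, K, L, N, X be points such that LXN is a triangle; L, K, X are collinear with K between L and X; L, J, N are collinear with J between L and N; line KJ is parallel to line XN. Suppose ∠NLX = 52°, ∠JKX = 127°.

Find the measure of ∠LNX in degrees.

1. ∠JLK = 52°  [K on LX, J on LN]
2. ∠JKL = 53°  [linear pair at K on LX]
3. ∠KJL = 75°  [△LKJ]
4. ∠LNX = 75°  [KJ∥XN, corresponding at J]

∠LNX = 75°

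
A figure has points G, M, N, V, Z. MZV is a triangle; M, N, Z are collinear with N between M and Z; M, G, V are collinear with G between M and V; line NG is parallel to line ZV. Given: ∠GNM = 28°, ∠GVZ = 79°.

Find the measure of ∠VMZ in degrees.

∠VMZ = 73°

1. ∠MZV = 28°  [NG∥ZV, corresponding at N]
2. ∠MVZ = 79°  [G on ray VM]
3. ∠VMZ = 73°  [△MZV]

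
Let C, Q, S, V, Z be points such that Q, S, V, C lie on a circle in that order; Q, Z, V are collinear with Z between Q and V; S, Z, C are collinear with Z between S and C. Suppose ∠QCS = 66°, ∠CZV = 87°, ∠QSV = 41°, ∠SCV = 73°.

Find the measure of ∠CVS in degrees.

1. ∠QVS = 66°  [same arc QS]
2. ∠QZS = 87°  [vertical angles at Z]
3. ∠SZV = 93°  [linear pair at Z on QV]
4. ∠CSV = 21°  [△SZV]
5. ∠CVS = 86°  [△SVC]

∠CVS = 86°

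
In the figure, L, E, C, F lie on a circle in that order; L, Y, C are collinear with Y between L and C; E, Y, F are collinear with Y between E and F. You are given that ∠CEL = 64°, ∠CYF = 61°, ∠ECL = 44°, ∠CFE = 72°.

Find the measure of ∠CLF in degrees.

1. ∠CFL = 116°  [cyclic LECF, opposite ∠E+∠F]
2. ∠FCL = 47°  [△CYF]
3. ∠CLF = 17°  [△LCF]

∠CLF = 17°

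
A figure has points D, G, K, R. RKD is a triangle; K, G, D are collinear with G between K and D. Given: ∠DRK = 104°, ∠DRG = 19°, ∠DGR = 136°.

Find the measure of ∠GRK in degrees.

∠GRK = 85°

1. ∠GDR = 25°  [△RGD]
2. ∠KGR = 44°  [linear pair at G on KD]
3. ∠KDR = 25°  [G on ray DK]
4. ∠DKR = 51°  [△RKD]
5. ∠GKR = 51°  [G on ray KD]
6. ∠GRK = 85°  [△RKG]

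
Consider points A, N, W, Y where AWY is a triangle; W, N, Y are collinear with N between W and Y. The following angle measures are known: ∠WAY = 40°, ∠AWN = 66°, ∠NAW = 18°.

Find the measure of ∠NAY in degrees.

∠NAY = 22°

1. ∠ANW = 96°  [△AWN]
2. ∠AWY = 66°  [N on ray WY]
3. ∠ANY = 84°  [linear pair at N on WY]
4. ∠AYW = 74°  [△AWY]
5. ∠AYN = 74°  [N on ray YW]
6. ∠NAY = 22°  [△ANY]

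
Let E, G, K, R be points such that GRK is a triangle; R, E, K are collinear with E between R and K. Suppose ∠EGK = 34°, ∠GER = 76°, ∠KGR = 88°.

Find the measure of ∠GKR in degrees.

1. ∠GEK = 104°  [linear pair at E on RK]
2. ∠EKG = 42°  [△GEK]
3. ∠GKR = 42°  [E on ray KR]

∠GKR = 42°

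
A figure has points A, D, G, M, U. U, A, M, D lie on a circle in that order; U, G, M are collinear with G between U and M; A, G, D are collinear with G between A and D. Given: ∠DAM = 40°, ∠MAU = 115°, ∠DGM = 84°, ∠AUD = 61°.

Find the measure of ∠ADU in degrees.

1. ∠DUM = 40°  [same arc MD]
2. ∠DGU = 96°  [linear pair at G on UM]
3. ∠ADU = 44°  [△UGD]

∠ADU = 44°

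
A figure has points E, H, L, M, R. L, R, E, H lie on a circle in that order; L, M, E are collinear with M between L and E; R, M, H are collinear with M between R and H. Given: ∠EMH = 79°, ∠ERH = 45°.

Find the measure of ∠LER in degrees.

1. ∠LMR = 79°  [vertical angles at M]
2. ∠EMR = 101°  [linear pair at M on LE]
3. ∠LER = 34°  [△RME]

∠LER = 34°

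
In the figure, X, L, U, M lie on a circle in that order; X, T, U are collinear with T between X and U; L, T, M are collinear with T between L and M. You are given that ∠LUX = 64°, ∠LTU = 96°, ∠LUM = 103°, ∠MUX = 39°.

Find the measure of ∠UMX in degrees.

1. ∠LMX = 64°  [same arc XL]
2. ∠MTX = 96°  [vertical angles at T]
3. ∠MXU = 20°  [△XTM]
4. ∠UMX = 121°  [△XUM]

∠UMX = 121°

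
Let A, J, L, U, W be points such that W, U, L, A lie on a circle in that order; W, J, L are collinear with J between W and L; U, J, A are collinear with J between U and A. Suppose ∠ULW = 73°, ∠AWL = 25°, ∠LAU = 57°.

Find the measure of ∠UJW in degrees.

∠UJW = 98°

1. ∠AUL = 25°  [same arc LA]
2. ∠LJU = 82°  [△UJL]
3. ∠UJW = 98°  [linear pair at J on WL]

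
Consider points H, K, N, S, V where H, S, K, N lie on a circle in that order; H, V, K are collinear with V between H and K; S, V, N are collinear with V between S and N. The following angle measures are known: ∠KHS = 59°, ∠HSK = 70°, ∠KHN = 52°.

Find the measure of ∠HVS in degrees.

1. ∠KNS = 59°  [same arc SK]
2. ∠HNK = 110°  [cyclic HSKN, opposite ∠S+∠N]
3. ∠HKN = 18°  [△HKN]
4. ∠KVN = 103°  [△KVN]
5. ∠HVS = 103°  [vertical angles at V]

∠HVS = 103°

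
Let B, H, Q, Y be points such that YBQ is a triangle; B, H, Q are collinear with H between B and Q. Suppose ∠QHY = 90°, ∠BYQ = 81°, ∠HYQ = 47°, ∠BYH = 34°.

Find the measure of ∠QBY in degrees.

1. ∠BHY = 90°  [linear pair at H on BQ]
2. ∠HBY = 56°  [△YBH]
3. ∠QBY = 56°  [H on ray BQ]

∠QBY = 56°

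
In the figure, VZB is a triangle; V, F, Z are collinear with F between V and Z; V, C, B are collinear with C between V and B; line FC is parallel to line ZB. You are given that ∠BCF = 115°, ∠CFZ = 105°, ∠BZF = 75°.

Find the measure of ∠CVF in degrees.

1. ∠FCV = 65°  [linear pair at C on VB]
2. ∠CFV = 75°  [linear pair at F on VZ]
3. ∠CVF = 40°  [△VFC]

∠CVF = 40°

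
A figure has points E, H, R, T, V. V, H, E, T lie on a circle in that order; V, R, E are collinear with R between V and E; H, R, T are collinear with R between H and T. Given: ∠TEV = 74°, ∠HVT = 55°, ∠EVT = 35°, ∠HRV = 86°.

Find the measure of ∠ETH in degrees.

∠ETH = 20°

1. ∠HET = 125°  [cyclic VHET, opposite ∠V+∠E]
2. ∠EHT = 35°  [same arc ET]
3. ∠ETH = 20°  [△HET]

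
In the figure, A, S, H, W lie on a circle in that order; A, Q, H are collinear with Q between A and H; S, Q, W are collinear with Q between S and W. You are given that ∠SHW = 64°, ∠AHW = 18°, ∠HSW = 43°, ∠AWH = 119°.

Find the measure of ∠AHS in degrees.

∠AHS = 46°

1. ∠HWS = 73°  [△SHW]
2. ∠ASH = 61°  [cyclic ASHW, opposite ∠S+∠W]
3. ∠HAS = 73°  [same arc SH]
4. ∠AHS = 46°  [△ASH]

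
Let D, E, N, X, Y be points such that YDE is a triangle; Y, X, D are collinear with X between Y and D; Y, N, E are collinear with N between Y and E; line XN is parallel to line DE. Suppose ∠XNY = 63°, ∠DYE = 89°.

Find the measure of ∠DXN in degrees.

1. ∠DEY = 63°  [XN∥DE, corresponding at N]
2. ∠EDY = 28°  [△YDE]
3. ∠NXY = 28°  [XN∥DE, corresponding at X]
4. ∠DXN = 152°  [linear pair at X on YD]

∠DXN = 152°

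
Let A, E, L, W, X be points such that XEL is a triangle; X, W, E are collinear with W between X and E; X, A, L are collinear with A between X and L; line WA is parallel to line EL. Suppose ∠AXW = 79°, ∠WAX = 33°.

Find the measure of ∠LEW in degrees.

1. ∠AWX = 68°  [△XWA]
2. ∠AWE = 112°  [linear pair at W on XE]
3. ∠LEW = 68°  [WA∥EL, co-interior at E–W]

∠LEW = 68°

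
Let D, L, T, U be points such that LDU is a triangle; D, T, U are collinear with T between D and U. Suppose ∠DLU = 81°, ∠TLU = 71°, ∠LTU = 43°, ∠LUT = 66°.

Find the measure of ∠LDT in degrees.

∠LDT = 33°

1. ∠DUL = 66°  [T on ray UD]
2. ∠LDU = 33°  [△LDU]
3. ∠LDT = 33°  [T on ray DU]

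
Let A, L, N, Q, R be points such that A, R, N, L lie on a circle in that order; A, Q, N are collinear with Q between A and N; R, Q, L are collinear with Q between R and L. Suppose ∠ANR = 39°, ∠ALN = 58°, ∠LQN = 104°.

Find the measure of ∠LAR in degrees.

1. ∠ALR = 39°  [same arc AR]
2. ∠ARN = 122°  [cyclic ARNL, opposite ∠R+∠L]
3. ∠AQR = 104°  [vertical angles at Q]
4. ∠NAR = 19°  [△ARN]
5. ∠ARL = 57°  [△AQR]
6. ∠LAR = 84°  [△ARL]

∠LAR = 84°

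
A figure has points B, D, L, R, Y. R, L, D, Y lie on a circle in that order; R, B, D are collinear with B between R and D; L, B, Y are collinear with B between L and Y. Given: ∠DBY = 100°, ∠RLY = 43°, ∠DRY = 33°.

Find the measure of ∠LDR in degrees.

1. ∠LBR = 100°  [vertical angles at B]
2. ∠DLY = 33°  [same arc DY]
3. ∠DBL = 80°  [linear pair at B on RD]
4. ∠LDR = 67°  [△LBD]

∠LDR = 67°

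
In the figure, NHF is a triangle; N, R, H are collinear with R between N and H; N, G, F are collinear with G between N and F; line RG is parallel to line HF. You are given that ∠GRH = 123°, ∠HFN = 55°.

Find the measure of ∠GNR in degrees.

1. ∠GRN = 57°  [linear pair at R on NH]
2. ∠NGR = 55°  [RG∥HF, corresponding at G]
3. ∠GNR = 68°  [△NRG]

∠GNR = 68°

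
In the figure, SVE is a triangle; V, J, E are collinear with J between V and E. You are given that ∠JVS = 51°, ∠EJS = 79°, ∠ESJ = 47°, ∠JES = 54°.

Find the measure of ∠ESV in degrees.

∠ESV = 75°

1. ∠EVS = 51°  [J on ray VE]
2. ∠SEV = 54°  [J on ray EV]
3. ∠ESV = 75°  [△SVE]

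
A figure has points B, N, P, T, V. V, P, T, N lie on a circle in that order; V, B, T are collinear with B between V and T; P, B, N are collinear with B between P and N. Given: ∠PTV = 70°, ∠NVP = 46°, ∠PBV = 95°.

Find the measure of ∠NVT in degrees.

∠NVT = 25°

1. ∠PNV = 70°  [same arc VP]
2. ∠NBT = 95°  [vertical angles at B]
3. ∠NBV = 85°  [linear pair at B on VT]
4. ∠NVT = 25°  [△VBN]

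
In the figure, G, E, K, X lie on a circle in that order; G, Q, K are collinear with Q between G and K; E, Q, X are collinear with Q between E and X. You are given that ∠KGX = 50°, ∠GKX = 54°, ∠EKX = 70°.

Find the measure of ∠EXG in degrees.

∠EXG = 16°

1. ∠GEX = 54°  [same arc GX]
2. ∠EGX = 110°  [cyclic GEKX, opposite ∠G+∠K]
3. ∠EXG = 16°  [△GEX]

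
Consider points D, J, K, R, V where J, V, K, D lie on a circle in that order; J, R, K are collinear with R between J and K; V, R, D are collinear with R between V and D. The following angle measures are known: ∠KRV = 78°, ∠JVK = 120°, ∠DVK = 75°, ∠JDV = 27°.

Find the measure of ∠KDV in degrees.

∠KDV = 33°

1. ∠JKV = 27°  [△VRK]
2. ∠KJV = 33°  [△JVK]
3. ∠KDV = 33°  [same arc VK]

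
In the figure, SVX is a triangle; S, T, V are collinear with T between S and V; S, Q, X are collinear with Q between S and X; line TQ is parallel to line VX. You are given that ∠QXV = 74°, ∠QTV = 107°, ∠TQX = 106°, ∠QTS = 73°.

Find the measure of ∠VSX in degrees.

1. ∠SXV = 74°  [Q on ray XS]
2. ∠SVX = 73°  [TQ∥VX, corresponding at T]
3. ∠VSX = 33°  [△SVX]

∠VSX = 33°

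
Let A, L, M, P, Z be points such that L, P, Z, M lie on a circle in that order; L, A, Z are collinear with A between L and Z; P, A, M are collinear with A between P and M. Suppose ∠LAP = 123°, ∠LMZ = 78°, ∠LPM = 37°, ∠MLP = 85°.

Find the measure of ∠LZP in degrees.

1. ∠PLZ = 20°  [△LAP]
2. ∠LPZ = 102°  [cyclic LPZM, opposite ∠P+∠M]
3. ∠LZP = 58°  [△LPZ]

∠LZP = 58°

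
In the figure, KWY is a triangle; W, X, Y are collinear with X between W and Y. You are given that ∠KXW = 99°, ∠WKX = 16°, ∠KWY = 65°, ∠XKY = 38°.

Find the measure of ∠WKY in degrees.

1. ∠KXY = 81°  [linear pair at X on WY]
2. ∠KYX = 61°  [△KXY]
3. ∠KYW = 61°  [X on ray YW]
4. ∠WKY = 54°  [△KWY]

∠WKY = 54°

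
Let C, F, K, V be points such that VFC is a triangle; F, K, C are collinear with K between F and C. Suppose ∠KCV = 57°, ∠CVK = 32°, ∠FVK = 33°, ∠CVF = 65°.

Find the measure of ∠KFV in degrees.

1. ∠FCV = 57°  [K on ray CF]
2. ∠CFV = 58°  [△VFC]
3. ∠KFV = 58°  [K on ray FC]

∠KFV = 58°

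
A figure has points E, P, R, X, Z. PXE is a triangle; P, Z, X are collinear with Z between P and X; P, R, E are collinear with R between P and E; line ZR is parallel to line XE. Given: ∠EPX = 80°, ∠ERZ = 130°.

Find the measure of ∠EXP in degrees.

1. ∠RPZ = 80°  [Z on PX, R on PE]
2. ∠PRZ = 50°  [linear pair at R on PE]
3. ∠PZR = 50°  [△PZR]
4. ∠EXP = 50°  [ZR∥XE, corresponding at Z]

∠EXP = 50°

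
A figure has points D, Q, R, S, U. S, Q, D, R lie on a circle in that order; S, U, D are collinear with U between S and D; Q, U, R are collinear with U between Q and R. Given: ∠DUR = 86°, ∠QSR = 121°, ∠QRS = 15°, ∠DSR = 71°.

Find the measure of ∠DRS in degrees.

1. ∠RQS = 44°  [△SQR]
2. ∠RDS = 44°  [same arc SR]
3. ∠DRS = 65°  [△SDR]

∠DRS = 65°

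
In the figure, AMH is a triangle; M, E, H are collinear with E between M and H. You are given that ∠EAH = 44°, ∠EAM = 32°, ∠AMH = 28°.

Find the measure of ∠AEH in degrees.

∠AEH = 60°

1. ∠AME = 28°  [E on ray MH]
2. ∠AEM = 120°  [△AME]
3. ∠AEH = 60°  [linear pair at E on MH]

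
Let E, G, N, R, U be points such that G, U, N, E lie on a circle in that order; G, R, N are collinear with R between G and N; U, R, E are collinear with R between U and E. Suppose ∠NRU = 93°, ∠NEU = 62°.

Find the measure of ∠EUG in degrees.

1. ∠GRU = 87°  [linear pair at R on GN]
2. ∠NGU = 62°  [same arc UN]
3. ∠EUG = 31°  [△GRU]

∠EUG = 31°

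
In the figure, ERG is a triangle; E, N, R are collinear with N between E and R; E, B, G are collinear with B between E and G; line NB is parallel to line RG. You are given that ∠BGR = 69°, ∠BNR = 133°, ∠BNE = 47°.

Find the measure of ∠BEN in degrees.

∠BEN = 64°

1. ∠EGR = 69°  [B on ray GE]
2. ∠ERG = 47°  [NB∥RG, corresponding at N]
3. ∠GER = 64°  [△ERG]
4. ∠BEN = 64°  [N on ER, B on EG]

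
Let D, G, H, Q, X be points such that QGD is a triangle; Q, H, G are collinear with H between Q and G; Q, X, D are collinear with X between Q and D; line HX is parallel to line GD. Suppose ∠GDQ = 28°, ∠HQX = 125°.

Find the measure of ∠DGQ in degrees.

∠DGQ = 27°

1. ∠HXQ = 28°  [HX∥GD, corresponding at X]
2. ∠QHX = 27°  [△QHX]
3. ∠DGQ = 27°  [HX∥GD, corresponding at H]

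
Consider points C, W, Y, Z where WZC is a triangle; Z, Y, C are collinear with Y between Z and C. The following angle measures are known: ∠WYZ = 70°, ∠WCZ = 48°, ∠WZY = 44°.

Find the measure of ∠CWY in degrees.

1. ∠CYW = 110°  [linear pair at Y on ZC]
2. ∠WCY = 48°  [Y on ray CZ]
3. ∠CWY = 22°  [△WYC]

∠CWY = 22°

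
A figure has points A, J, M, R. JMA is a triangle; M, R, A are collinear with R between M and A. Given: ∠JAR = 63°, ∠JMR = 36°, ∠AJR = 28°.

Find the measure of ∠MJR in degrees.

1. ∠ARJ = 89°  [△JRA]
2. ∠JRM = 91°  [linear pair at R on MA]
3. ∠MJR = 53°  [△JMR]

∠MJR = 53°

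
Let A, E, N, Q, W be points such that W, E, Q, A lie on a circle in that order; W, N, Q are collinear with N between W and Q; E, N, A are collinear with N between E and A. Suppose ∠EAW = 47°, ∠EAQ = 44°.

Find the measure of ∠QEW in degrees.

∠QEW = 89°

1. ∠EQW = 47°  [same arc WE]
2. ∠EWQ = 44°  [same arc EQ]
3. ∠QEW = 89°  [△WEQ]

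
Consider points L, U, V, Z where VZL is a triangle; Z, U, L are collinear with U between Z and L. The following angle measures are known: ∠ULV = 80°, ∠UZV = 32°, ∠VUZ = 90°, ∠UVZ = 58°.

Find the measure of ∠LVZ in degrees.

∠LVZ = 68°

1. ∠VLZ = 80°  [U on ray LZ]
2. ∠LZV = 32°  [U on ray ZL]
3. ∠LVZ = 68°  [△VZL]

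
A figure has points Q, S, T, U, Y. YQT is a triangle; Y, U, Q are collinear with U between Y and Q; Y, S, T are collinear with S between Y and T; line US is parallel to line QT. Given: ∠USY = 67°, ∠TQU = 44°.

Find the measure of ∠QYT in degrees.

1. ∠QTY = 67°  [US∥QT, corresponding at S]
2. ∠TQY = 44°  [U on ray QY]
3. ∠QYT = 69°  [△YQT]

∠QYT = 69°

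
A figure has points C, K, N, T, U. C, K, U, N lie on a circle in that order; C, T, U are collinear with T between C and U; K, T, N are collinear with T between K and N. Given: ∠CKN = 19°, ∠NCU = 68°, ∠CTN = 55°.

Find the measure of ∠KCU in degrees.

1. ∠CUN = 19°  [same arc CN]
2. ∠NTU = 125°  [linear pair at T on CU]
3. ∠KNU = 36°  [△UTN]
4. ∠KCU = 36°  [same arc KU]

∠KCU = 36°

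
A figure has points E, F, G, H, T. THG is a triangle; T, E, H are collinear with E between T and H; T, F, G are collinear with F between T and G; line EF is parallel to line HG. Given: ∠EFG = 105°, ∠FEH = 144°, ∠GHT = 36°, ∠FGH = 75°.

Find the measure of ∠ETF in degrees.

∠ETF = 69°

1. ∠EFT = 75°  [linear pair at F on TG]
2. ∠FET = 36°  [linear pair at E on TH]
3. ∠ETF = 69°  [△TEF]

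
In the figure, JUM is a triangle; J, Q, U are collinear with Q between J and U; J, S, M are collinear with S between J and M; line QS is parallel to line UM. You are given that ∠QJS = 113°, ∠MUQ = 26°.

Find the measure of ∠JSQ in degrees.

∠JSQ = 41°

1. ∠MJU = 113°  [Q on JU, S on JM]
2. ∠JUM = 26°  [Q on ray UJ]
3. ∠JMU = 41°  [△JUM]
4. ∠JSQ = 41°  [QS∥UM, corresponding at S]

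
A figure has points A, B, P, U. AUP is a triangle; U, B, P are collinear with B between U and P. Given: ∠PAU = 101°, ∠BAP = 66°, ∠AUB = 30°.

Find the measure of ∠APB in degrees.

1. ∠AUP = 30°  [B on ray UP]
2. ∠APU = 49°  [△AUP]
3. ∠APB = 49°  [B on ray PU]

∠APB = 49°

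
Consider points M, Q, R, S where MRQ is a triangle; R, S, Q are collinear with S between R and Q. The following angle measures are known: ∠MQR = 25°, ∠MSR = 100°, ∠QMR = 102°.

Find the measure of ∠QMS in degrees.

∠QMS = 75°

1. ∠MQS = 25°  [S on ray QR]
2. ∠MSQ = 80°  [linear pair at S on RQ]
3. ∠QMS = 75°  [△MSQ]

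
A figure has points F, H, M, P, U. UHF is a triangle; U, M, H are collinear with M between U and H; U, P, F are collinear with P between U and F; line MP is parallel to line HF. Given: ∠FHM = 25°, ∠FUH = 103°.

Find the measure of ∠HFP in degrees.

∠HFP = 52°

1. ∠FHU = 25°  [M on ray HU]
2. ∠HFU = 52°  [△UHF]
3. ∠HFP = 52°  [P on ray FU]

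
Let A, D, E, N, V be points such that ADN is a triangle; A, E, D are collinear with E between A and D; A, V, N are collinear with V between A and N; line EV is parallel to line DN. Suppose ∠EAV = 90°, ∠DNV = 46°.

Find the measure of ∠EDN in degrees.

1. ∠DAN = 90°  [E on AD, V on AN]
2. ∠AND = 46°  [V on ray NA]
3. ∠ADN = 44°  [△ADN]
4. ∠EDN = 44°  [E on ray DA]

∠EDN = 44°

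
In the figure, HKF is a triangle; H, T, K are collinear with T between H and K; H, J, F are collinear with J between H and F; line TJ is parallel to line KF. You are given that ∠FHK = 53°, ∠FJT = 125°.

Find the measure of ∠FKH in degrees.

1. ∠JHT = 53°  [T on HK, J on HF]
2. ∠HJT = 55°  [linear pair at J on HF]
3. ∠HTJ = 72°  [△HTJ]
4. ∠FKH = 72°  [TJ∥KF, corresponding at T]

∠FKH = 72°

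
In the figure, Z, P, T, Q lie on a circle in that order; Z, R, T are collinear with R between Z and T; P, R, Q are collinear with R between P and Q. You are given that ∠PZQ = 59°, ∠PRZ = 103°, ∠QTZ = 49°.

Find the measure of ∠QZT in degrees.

∠QZT = 31°

1. ∠PTQ = 121°  [cyclic ZPTQ, opposite ∠Z+∠T]
2. ∠QRT = 103°  [vertical angles at R]
3. ∠PQT = 28°  [△TRQ]
4. ∠QPT = 31°  [△PTQ]
5. ∠QZT = 31°  [same arc TQ]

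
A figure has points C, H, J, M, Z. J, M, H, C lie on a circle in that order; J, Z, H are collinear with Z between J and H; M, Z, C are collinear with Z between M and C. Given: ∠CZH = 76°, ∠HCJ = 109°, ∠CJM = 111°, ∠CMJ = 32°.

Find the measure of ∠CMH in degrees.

1. ∠JZM = 76°  [vertical angles at Z]
2. ∠HMJ = 71°  [cyclic JMHC, opposite ∠M+∠C]
3. ∠HJM = 72°  [△JZM]
4. ∠HZM = 104°  [linear pair at Z on JH]
5. ∠JHM = 37°  [△JMH]
6. ∠CMH = 39°  [△MZH]

∠CMH = 39°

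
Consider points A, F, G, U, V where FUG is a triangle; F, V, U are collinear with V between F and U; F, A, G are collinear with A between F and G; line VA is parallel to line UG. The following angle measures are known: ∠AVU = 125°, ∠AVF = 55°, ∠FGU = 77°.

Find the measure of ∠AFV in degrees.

∠AFV = 48°

1. ∠FUG = 55°  [VA∥UG, corresponding at V]
2. ∠GFU = 48°  [△FUG]
3. ∠AFV = 48°  [V on FU, A on FG]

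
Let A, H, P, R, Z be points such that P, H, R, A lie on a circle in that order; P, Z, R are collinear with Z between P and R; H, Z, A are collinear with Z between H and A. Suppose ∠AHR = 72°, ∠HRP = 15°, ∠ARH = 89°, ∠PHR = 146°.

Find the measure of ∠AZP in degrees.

∠AZP = 93°

1. ∠APR = 72°  [same arc RA]
2. ∠HAP = 15°  [same arc PH]
3. ∠AZP = 93°  [△PZA]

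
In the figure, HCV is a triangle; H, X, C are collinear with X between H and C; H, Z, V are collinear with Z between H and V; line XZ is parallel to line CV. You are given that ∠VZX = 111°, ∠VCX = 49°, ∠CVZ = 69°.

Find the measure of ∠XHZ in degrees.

1. ∠HCV = 49°  [X on ray CH]
2. ∠CVH = 69°  [Z on ray VH]
3. ∠CHV = 62°  [△HCV]
4. ∠XHZ = 62°  [X on HC, Z on HV]

∠XHZ = 62°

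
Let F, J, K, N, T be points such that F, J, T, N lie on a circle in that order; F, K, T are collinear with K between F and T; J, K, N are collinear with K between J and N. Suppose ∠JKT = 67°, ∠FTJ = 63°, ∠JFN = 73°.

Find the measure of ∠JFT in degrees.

1. ∠FKJ = 113°  [linear pair at K on FT]
2. ∠FNJ = 63°  [same arc FJ]
3. ∠FJN = 44°  [△FJN]
4. ∠JFT = 23°  [△FKJ]

∠JFT = 23°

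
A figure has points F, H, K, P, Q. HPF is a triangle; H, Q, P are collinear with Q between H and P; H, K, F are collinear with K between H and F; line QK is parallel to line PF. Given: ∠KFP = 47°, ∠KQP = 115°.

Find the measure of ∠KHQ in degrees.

1. ∠HFP = 47°  [K on ray FH]
2. ∠HQK = 65°  [linear pair at Q on HP]
3. ∠HKQ = 47°  [QK∥PF, corresponding at K]
4. ∠KHQ = 68°  [△HQK]

∠KHQ = 68°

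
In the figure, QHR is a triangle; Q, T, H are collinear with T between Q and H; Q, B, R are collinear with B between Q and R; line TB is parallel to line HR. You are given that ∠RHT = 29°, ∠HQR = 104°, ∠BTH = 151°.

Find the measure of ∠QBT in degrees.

∠QBT = 47°

1. ∠QHR = 29°  [T on ray HQ]
2. ∠HRQ = 47°  [△QHR]
3. ∠QBT = 47°  [TB∥HR, corresponding at B]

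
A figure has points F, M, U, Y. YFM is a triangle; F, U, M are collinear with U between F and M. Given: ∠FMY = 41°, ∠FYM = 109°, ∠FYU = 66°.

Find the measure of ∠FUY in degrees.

1. ∠MFY = 30°  [△YFM]
2. ∠UFY = 30°  [U on ray FM]
3. ∠FUY = 84°  [△YFU]

∠FUY = 84°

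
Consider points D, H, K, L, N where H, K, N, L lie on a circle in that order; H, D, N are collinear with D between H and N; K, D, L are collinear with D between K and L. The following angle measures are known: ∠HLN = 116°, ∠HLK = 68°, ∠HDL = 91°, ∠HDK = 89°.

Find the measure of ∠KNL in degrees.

1. ∠HNK = 68°  [same arc HK]
2. ∠LHN = 21°  [△HDL]
3. ∠KDN = 91°  [vertical angles at D]
4. ∠LDN = 89°  [linear pair at D on HN]
5. ∠LKN = 21°  [△KDN]
6. ∠HNL = 43°  [△HNL]
7. ∠KLN = 48°  [△NDL]
8. ∠KNL = 111°  [△KNL]

∠KNL = 111°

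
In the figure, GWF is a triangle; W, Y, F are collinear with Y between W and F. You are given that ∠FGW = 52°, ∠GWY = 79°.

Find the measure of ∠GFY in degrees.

1. ∠FWG = 79°  [Y on ray WF]
2. ∠GFW = 49°  [△GWF]
3. ∠GFY = 49°  [Y on ray FW]

∠GFY = 49°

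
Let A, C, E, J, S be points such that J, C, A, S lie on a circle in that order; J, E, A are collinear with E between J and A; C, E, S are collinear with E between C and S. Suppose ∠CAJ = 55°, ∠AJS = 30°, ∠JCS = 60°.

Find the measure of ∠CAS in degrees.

1. ∠CSJ = 55°  [same arc JC]
2. ∠CJS = 65°  [△JCS]
3. ∠CAS = 115°  [cyclic JCAS, opposite ∠J+∠A]

∠CAS = 115°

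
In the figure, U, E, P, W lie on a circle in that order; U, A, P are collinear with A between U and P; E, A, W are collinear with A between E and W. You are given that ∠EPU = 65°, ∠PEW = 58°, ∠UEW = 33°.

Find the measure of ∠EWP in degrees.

∠EWP = 24°

1. ∠EWU = 65°  [same arc UE]
2. ∠EUW = 82°  [△UEW]
3. ∠EPW = 98°  [cyclic UEPW, opposite ∠U+∠P]
4. ∠EWP = 24°  [△EPW]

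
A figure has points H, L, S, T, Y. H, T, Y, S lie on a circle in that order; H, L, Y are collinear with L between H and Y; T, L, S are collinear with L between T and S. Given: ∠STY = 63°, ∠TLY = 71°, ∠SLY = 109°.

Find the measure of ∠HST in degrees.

∠HST = 46°

1. ∠SHY = 63°  [same arc YS]
2. ∠HLS = 71°  [vertical angles at L]
3. ∠HST = 46°  [△HLS]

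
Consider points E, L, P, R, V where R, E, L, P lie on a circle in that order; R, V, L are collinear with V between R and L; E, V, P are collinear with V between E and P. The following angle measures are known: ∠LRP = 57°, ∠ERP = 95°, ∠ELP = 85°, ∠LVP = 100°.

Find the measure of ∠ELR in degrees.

1. ∠LEP = 57°  [same arc LP]
2. ∠EVR = 100°  [vertical angles at V]
3. ∠EVL = 80°  [linear pair at V on RL]
4. ∠ELR = 43°  [△EVL]

∠ELR = 43°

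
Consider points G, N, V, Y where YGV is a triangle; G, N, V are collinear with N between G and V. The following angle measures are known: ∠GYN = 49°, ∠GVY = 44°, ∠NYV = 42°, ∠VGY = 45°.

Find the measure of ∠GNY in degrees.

∠GNY = 86°

1. ∠NVY = 44°  [N on ray VG]
2. ∠VNY = 94°  [△YNV]
3. ∠GNY = 86°  [linear pair at N on GV]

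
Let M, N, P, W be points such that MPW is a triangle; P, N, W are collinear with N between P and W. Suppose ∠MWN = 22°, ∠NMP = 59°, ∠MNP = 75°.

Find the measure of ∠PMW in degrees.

1. ∠MWP = 22°  [N on ray WP]
2. ∠MPN = 46°  [△MPN]
3. ∠MPW = 46°  [N on ray PW]
4. ∠PMW = 112°  [△MPW]

∠PMW = 112°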